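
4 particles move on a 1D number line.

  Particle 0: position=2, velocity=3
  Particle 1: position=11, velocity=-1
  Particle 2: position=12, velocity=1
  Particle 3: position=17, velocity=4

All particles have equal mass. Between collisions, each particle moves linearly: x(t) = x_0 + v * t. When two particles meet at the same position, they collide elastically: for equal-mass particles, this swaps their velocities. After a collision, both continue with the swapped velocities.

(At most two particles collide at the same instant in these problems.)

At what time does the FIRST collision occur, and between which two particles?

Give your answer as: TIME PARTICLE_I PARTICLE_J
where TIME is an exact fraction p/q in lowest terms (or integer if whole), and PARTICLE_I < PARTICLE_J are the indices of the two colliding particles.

Pair (0,1): pos 2,11 vel 3,-1 -> gap=9, closing at 4/unit, collide at t=9/4
Pair (1,2): pos 11,12 vel -1,1 -> not approaching (rel speed -2 <= 0)
Pair (2,3): pos 12,17 vel 1,4 -> not approaching (rel speed -3 <= 0)
Earliest collision: t=9/4 between 0 and 1

Answer: 9/4 0 1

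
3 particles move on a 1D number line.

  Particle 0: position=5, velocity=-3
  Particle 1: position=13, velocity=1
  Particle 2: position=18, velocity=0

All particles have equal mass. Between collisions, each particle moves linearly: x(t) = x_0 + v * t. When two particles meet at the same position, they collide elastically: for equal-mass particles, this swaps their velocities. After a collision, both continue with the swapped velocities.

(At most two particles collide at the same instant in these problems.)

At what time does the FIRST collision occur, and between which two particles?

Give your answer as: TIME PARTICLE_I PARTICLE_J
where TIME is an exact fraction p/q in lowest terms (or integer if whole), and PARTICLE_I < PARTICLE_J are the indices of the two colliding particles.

Answer: 5 1 2

Derivation:
Pair (0,1): pos 5,13 vel -3,1 -> not approaching (rel speed -4 <= 0)
Pair (1,2): pos 13,18 vel 1,0 -> gap=5, closing at 1/unit, collide at t=5
Earliest collision: t=5 between 1 and 2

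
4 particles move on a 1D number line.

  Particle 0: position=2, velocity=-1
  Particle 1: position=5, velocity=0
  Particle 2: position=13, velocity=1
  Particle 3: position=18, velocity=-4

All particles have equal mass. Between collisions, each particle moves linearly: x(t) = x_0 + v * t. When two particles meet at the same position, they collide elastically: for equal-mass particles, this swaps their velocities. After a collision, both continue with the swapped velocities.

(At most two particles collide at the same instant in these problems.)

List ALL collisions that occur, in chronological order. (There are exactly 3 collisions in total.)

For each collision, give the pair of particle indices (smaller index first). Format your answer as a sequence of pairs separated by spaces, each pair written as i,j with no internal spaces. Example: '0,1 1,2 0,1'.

Answer: 2,3 1,2 0,1

Derivation:
Collision at t=1: particles 2 and 3 swap velocities; positions: p0=1 p1=5 p2=14 p3=14; velocities now: v0=-1 v1=0 v2=-4 v3=1
Collision at t=13/4: particles 1 and 2 swap velocities; positions: p0=-5/4 p1=5 p2=5 p3=65/4; velocities now: v0=-1 v1=-4 v2=0 v3=1
Collision at t=16/3: particles 0 and 1 swap velocities; positions: p0=-10/3 p1=-10/3 p2=5 p3=55/3; velocities now: v0=-4 v1=-1 v2=0 v3=1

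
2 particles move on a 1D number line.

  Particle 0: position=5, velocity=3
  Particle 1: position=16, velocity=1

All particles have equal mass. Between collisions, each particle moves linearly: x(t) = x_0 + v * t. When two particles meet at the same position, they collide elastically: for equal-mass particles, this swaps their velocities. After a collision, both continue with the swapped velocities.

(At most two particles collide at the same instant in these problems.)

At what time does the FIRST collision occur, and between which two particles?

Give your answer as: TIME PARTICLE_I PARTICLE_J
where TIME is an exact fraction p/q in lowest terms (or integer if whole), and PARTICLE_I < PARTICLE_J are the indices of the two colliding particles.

Answer: 11/2 0 1

Derivation:
Pair (0,1): pos 5,16 vel 3,1 -> gap=11, closing at 2/unit, collide at t=11/2
Earliest collision: t=11/2 between 0 and 1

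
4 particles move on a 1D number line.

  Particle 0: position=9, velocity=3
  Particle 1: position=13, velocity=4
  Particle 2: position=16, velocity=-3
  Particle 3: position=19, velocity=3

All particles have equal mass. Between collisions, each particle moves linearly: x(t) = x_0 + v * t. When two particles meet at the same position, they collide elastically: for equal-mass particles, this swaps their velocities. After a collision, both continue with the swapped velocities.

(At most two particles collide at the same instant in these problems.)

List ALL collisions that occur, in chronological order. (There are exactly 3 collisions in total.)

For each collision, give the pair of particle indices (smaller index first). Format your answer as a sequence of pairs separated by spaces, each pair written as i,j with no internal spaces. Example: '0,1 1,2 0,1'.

Answer: 1,2 0,1 2,3

Derivation:
Collision at t=3/7: particles 1 and 2 swap velocities; positions: p0=72/7 p1=103/7 p2=103/7 p3=142/7; velocities now: v0=3 v1=-3 v2=4 v3=3
Collision at t=7/6: particles 0 and 1 swap velocities; positions: p0=25/2 p1=25/2 p2=53/3 p3=45/2; velocities now: v0=-3 v1=3 v2=4 v3=3
Collision at t=6: particles 2 and 3 swap velocities; positions: p0=-2 p1=27 p2=37 p3=37; velocities now: v0=-3 v1=3 v2=3 v3=4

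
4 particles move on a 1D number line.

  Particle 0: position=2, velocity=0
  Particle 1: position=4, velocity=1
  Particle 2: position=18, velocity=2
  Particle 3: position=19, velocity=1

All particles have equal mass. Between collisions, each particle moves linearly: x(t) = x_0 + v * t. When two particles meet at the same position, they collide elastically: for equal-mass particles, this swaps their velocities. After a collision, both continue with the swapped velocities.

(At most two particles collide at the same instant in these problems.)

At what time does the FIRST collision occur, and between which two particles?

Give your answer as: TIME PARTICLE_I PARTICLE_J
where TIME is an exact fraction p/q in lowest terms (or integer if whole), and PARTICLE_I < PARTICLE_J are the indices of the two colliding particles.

Answer: 1 2 3

Derivation:
Pair (0,1): pos 2,4 vel 0,1 -> not approaching (rel speed -1 <= 0)
Pair (1,2): pos 4,18 vel 1,2 -> not approaching (rel speed -1 <= 0)
Pair (2,3): pos 18,19 vel 2,1 -> gap=1, closing at 1/unit, collide at t=1
Earliest collision: t=1 between 2 and 3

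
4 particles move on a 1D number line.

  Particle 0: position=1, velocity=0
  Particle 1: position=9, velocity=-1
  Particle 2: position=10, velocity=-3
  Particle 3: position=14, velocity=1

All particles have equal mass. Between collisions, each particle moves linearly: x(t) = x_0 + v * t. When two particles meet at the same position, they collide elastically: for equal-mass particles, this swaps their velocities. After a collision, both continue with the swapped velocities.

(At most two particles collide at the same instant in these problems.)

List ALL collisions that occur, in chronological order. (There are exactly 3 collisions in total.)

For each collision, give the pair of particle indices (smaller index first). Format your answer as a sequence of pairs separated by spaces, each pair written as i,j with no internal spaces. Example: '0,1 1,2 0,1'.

Answer: 1,2 0,1 1,2

Derivation:
Collision at t=1/2: particles 1 and 2 swap velocities; positions: p0=1 p1=17/2 p2=17/2 p3=29/2; velocities now: v0=0 v1=-3 v2=-1 v3=1
Collision at t=3: particles 0 and 1 swap velocities; positions: p0=1 p1=1 p2=6 p3=17; velocities now: v0=-3 v1=0 v2=-1 v3=1
Collision at t=8: particles 1 and 2 swap velocities; positions: p0=-14 p1=1 p2=1 p3=22; velocities now: v0=-3 v1=-1 v2=0 v3=1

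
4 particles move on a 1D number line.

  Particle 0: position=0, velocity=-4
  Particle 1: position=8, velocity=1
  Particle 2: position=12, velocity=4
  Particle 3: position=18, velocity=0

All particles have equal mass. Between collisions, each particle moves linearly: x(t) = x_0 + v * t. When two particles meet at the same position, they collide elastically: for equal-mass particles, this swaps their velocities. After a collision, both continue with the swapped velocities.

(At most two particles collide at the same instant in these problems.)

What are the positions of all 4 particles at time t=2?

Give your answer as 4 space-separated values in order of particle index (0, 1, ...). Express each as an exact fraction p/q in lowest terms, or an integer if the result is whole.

Answer: -8 10 18 20

Derivation:
Collision at t=3/2: particles 2 and 3 swap velocities; positions: p0=-6 p1=19/2 p2=18 p3=18; velocities now: v0=-4 v1=1 v2=0 v3=4
Advance to t=2 (no further collisions before then); velocities: v0=-4 v1=1 v2=0 v3=4; positions = -8 10 18 20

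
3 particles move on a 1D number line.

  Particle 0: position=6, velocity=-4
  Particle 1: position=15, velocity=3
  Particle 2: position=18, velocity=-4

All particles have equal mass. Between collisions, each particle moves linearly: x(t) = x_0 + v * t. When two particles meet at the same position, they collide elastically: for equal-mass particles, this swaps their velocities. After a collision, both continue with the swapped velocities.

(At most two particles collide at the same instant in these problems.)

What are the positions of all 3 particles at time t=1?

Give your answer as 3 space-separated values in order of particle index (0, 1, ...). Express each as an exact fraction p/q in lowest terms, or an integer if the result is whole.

Answer: 2 14 18

Derivation:
Collision at t=3/7: particles 1 and 2 swap velocities; positions: p0=30/7 p1=114/7 p2=114/7; velocities now: v0=-4 v1=-4 v2=3
Advance to t=1 (no further collisions before then); velocities: v0=-4 v1=-4 v2=3; positions = 2 14 18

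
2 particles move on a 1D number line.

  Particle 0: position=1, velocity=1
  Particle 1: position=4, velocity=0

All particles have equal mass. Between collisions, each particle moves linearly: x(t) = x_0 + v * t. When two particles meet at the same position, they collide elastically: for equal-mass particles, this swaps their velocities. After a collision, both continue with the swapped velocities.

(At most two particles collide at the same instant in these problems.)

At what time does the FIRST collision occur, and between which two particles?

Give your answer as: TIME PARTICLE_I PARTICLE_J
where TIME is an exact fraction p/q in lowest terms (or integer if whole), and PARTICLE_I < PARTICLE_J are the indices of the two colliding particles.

Answer: 3 0 1

Derivation:
Pair (0,1): pos 1,4 vel 1,0 -> gap=3, closing at 1/unit, collide at t=3
Earliest collision: t=3 between 0 and 1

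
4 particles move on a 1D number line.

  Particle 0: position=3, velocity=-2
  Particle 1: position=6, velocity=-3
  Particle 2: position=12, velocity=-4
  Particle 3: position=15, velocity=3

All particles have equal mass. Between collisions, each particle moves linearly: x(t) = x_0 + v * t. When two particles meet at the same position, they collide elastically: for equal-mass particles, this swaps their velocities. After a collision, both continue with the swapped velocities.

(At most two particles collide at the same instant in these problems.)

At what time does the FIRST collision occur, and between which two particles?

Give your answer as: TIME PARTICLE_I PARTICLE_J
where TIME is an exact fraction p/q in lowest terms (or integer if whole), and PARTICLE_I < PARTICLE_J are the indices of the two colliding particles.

Pair (0,1): pos 3,6 vel -2,-3 -> gap=3, closing at 1/unit, collide at t=3
Pair (1,2): pos 6,12 vel -3,-4 -> gap=6, closing at 1/unit, collide at t=6
Pair (2,3): pos 12,15 vel -4,3 -> not approaching (rel speed -7 <= 0)
Earliest collision: t=3 between 0 and 1

Answer: 3 0 1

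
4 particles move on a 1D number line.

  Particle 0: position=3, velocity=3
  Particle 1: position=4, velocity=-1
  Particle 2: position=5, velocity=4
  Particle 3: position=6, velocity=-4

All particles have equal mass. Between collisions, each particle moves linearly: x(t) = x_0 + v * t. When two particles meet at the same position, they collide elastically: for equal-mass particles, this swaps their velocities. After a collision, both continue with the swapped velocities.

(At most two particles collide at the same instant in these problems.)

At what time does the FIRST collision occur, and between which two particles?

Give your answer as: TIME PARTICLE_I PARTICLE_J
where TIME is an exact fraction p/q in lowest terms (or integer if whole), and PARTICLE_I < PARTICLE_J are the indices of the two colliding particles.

Pair (0,1): pos 3,4 vel 3,-1 -> gap=1, closing at 4/unit, collide at t=1/4
Pair (1,2): pos 4,5 vel -1,4 -> not approaching (rel speed -5 <= 0)
Pair (2,3): pos 5,6 vel 4,-4 -> gap=1, closing at 8/unit, collide at t=1/8
Earliest collision: t=1/8 between 2 and 3

Answer: 1/8 2 3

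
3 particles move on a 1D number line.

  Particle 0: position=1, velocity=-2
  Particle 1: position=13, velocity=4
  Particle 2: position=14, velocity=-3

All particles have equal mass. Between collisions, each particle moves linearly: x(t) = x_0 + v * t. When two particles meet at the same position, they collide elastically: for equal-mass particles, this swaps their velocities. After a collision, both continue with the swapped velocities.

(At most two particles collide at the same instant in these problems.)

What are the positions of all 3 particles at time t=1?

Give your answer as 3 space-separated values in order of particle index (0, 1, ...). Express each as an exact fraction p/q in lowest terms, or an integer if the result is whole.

Collision at t=1/7: particles 1 and 2 swap velocities; positions: p0=5/7 p1=95/7 p2=95/7; velocities now: v0=-2 v1=-3 v2=4
Advance to t=1 (no further collisions before then); velocities: v0=-2 v1=-3 v2=4; positions = -1 11 17

Answer: -1 11 17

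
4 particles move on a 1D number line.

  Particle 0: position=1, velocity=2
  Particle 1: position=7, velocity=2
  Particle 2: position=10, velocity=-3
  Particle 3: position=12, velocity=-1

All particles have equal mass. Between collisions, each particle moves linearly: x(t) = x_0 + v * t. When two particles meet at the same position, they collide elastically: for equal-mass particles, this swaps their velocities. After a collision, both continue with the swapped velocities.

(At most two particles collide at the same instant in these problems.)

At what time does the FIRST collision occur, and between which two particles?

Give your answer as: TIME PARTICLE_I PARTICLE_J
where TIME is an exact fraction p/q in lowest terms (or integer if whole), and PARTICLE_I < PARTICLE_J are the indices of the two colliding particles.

Pair (0,1): pos 1,7 vel 2,2 -> not approaching (rel speed 0 <= 0)
Pair (1,2): pos 7,10 vel 2,-3 -> gap=3, closing at 5/unit, collide at t=3/5
Pair (2,3): pos 10,12 vel -3,-1 -> not approaching (rel speed -2 <= 0)
Earliest collision: t=3/5 between 1 and 2

Answer: 3/5 1 2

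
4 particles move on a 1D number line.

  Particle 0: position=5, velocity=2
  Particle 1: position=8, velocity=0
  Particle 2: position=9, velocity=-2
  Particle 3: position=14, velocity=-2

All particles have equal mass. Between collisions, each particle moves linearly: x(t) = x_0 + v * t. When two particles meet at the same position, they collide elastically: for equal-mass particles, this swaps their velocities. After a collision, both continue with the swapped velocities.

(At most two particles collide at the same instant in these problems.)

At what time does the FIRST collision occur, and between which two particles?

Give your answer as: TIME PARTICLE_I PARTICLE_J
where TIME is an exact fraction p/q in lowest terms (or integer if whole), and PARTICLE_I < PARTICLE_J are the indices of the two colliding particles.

Pair (0,1): pos 5,8 vel 2,0 -> gap=3, closing at 2/unit, collide at t=3/2
Pair (1,2): pos 8,9 vel 0,-2 -> gap=1, closing at 2/unit, collide at t=1/2
Pair (2,3): pos 9,14 vel -2,-2 -> not approaching (rel speed 0 <= 0)
Earliest collision: t=1/2 between 1 and 2

Answer: 1/2 1 2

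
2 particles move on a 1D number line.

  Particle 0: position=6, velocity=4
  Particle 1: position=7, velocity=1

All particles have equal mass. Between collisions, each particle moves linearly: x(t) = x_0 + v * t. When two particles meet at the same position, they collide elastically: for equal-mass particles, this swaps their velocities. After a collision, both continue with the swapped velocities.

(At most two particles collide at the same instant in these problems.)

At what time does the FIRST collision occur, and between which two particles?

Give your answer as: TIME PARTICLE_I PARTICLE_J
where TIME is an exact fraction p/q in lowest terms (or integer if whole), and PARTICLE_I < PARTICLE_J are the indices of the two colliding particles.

Answer: 1/3 0 1

Derivation:
Pair (0,1): pos 6,7 vel 4,1 -> gap=1, closing at 3/unit, collide at t=1/3
Earliest collision: t=1/3 between 0 and 1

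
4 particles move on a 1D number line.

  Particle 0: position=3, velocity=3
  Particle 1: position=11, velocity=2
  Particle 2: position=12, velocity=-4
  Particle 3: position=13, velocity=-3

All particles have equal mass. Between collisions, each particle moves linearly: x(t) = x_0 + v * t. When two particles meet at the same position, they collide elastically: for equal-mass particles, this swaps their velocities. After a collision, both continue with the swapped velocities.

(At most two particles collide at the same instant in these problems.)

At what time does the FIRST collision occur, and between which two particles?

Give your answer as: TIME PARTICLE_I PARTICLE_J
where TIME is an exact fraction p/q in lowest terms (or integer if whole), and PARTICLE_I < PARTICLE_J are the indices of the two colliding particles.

Pair (0,1): pos 3,11 vel 3,2 -> gap=8, closing at 1/unit, collide at t=8
Pair (1,2): pos 11,12 vel 2,-4 -> gap=1, closing at 6/unit, collide at t=1/6
Pair (2,3): pos 12,13 vel -4,-3 -> not approaching (rel speed -1 <= 0)
Earliest collision: t=1/6 between 1 and 2

Answer: 1/6 1 2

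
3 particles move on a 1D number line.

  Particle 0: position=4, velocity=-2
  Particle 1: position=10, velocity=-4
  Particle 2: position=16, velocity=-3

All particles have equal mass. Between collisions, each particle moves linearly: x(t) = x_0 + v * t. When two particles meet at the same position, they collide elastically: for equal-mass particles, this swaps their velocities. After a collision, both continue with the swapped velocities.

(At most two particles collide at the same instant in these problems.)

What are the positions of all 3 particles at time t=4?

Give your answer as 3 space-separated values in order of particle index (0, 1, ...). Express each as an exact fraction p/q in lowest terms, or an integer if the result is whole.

Collision at t=3: particles 0 and 1 swap velocities; positions: p0=-2 p1=-2 p2=7; velocities now: v0=-4 v1=-2 v2=-3
Advance to t=4 (no further collisions before then); velocities: v0=-4 v1=-2 v2=-3; positions = -6 -4 4

Answer: -6 -4 4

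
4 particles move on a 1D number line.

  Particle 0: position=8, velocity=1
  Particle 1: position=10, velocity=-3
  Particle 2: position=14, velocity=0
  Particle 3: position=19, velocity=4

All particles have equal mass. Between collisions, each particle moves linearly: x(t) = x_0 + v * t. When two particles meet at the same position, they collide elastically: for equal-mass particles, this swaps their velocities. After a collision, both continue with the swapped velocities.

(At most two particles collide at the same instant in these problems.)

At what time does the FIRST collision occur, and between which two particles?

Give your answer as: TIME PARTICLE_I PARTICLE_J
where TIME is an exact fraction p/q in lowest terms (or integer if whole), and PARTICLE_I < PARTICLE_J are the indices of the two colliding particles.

Answer: 1/2 0 1

Derivation:
Pair (0,1): pos 8,10 vel 1,-3 -> gap=2, closing at 4/unit, collide at t=1/2
Pair (1,2): pos 10,14 vel -3,0 -> not approaching (rel speed -3 <= 0)
Pair (2,3): pos 14,19 vel 0,4 -> not approaching (rel speed -4 <= 0)
Earliest collision: t=1/2 between 0 and 1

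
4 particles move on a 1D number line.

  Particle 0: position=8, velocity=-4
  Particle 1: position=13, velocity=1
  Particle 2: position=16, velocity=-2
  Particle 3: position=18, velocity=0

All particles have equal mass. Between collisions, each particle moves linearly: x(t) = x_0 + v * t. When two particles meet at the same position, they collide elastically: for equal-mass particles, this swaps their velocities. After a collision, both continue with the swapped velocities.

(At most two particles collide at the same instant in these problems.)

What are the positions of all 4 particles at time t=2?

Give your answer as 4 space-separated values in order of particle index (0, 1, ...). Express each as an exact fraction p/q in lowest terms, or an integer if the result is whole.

Collision at t=1: particles 1 and 2 swap velocities; positions: p0=4 p1=14 p2=14 p3=18; velocities now: v0=-4 v1=-2 v2=1 v3=0
Advance to t=2 (no further collisions before then); velocities: v0=-4 v1=-2 v2=1 v3=0; positions = 0 12 15 18

Answer: 0 12 15 18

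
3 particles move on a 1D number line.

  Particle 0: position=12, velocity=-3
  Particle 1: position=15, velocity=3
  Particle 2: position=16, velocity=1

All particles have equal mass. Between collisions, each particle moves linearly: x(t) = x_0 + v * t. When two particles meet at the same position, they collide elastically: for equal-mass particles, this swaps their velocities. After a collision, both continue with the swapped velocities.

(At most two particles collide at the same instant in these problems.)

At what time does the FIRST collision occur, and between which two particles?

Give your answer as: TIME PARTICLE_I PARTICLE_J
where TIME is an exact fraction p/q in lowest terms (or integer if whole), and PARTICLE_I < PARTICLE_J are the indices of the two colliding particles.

Pair (0,1): pos 12,15 vel -3,3 -> not approaching (rel speed -6 <= 0)
Pair (1,2): pos 15,16 vel 3,1 -> gap=1, closing at 2/unit, collide at t=1/2
Earliest collision: t=1/2 between 1 and 2

Answer: 1/2 1 2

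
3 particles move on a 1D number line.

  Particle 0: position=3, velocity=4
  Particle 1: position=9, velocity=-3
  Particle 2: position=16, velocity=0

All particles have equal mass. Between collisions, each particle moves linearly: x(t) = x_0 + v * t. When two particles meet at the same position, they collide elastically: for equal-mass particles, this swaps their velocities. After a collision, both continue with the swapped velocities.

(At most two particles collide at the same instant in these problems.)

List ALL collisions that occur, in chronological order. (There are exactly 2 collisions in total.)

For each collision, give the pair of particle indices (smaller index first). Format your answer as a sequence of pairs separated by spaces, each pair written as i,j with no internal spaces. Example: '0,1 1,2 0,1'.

Answer: 0,1 1,2

Derivation:
Collision at t=6/7: particles 0 and 1 swap velocities; positions: p0=45/7 p1=45/7 p2=16; velocities now: v0=-3 v1=4 v2=0
Collision at t=13/4: particles 1 and 2 swap velocities; positions: p0=-3/4 p1=16 p2=16; velocities now: v0=-3 v1=0 v2=4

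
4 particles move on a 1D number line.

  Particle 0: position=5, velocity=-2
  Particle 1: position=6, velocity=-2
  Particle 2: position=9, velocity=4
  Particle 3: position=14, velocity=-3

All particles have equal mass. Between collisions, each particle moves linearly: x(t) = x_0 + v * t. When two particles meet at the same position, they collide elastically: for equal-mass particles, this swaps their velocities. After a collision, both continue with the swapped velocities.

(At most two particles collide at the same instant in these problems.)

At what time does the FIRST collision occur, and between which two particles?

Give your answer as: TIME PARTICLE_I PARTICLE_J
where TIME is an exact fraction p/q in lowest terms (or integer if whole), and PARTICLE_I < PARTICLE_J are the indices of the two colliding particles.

Pair (0,1): pos 5,6 vel -2,-2 -> not approaching (rel speed 0 <= 0)
Pair (1,2): pos 6,9 vel -2,4 -> not approaching (rel speed -6 <= 0)
Pair (2,3): pos 9,14 vel 4,-3 -> gap=5, closing at 7/unit, collide at t=5/7
Earliest collision: t=5/7 between 2 and 3

Answer: 5/7 2 3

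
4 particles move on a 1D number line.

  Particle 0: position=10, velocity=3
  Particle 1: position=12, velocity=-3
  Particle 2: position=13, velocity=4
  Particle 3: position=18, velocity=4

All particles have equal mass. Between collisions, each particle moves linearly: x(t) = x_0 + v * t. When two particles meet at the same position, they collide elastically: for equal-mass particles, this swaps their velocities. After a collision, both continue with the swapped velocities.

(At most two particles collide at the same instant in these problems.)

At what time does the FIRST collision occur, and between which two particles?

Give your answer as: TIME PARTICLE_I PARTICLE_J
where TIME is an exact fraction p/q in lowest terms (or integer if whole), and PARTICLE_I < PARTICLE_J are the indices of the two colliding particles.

Answer: 1/3 0 1

Derivation:
Pair (0,1): pos 10,12 vel 3,-3 -> gap=2, closing at 6/unit, collide at t=1/3
Pair (1,2): pos 12,13 vel -3,4 -> not approaching (rel speed -7 <= 0)
Pair (2,3): pos 13,18 vel 4,4 -> not approaching (rel speed 0 <= 0)
Earliest collision: t=1/3 between 0 and 1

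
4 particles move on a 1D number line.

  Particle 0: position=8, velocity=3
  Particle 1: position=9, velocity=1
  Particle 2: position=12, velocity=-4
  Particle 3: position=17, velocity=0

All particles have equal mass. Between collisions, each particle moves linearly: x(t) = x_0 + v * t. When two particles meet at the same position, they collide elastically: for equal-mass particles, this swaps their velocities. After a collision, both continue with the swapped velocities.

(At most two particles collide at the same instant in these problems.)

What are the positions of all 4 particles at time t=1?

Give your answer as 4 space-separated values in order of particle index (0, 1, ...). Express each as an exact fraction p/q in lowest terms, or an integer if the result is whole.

Collision at t=1/2: particles 0 and 1 swap velocities; positions: p0=19/2 p1=19/2 p2=10 p3=17; velocities now: v0=1 v1=3 v2=-4 v3=0
Collision at t=4/7: particles 1 and 2 swap velocities; positions: p0=67/7 p1=68/7 p2=68/7 p3=17; velocities now: v0=1 v1=-4 v2=3 v3=0
Collision at t=3/5: particles 0 and 1 swap velocities; positions: p0=48/5 p1=48/5 p2=49/5 p3=17; velocities now: v0=-4 v1=1 v2=3 v3=0
Advance to t=1 (no further collisions before then); velocities: v0=-4 v1=1 v2=3 v3=0; positions = 8 10 11 17

Answer: 8 10 11 17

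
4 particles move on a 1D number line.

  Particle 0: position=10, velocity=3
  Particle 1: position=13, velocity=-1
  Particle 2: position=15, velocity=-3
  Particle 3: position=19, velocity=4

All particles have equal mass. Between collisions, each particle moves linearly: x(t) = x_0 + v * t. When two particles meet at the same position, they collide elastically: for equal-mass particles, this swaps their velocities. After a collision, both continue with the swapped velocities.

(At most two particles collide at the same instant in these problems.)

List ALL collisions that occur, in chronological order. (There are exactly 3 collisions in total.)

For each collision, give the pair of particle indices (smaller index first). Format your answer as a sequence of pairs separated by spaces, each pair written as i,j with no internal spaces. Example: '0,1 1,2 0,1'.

Collision at t=3/4: particles 0 and 1 swap velocities; positions: p0=49/4 p1=49/4 p2=51/4 p3=22; velocities now: v0=-1 v1=3 v2=-3 v3=4
Collision at t=5/6: particles 1 and 2 swap velocities; positions: p0=73/6 p1=25/2 p2=25/2 p3=67/3; velocities now: v0=-1 v1=-3 v2=3 v3=4
Collision at t=1: particles 0 and 1 swap velocities; positions: p0=12 p1=12 p2=13 p3=23; velocities now: v0=-3 v1=-1 v2=3 v3=4

Answer: 0,1 1,2 0,1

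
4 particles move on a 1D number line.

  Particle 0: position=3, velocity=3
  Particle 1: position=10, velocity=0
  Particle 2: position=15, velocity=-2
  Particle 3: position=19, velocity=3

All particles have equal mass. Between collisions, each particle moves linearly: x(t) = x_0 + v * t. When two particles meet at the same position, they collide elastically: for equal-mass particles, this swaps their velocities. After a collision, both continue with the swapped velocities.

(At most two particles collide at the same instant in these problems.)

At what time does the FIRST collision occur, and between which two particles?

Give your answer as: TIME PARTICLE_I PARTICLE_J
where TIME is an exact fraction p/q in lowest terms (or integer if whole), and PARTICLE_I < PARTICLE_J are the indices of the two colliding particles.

Answer: 7/3 0 1

Derivation:
Pair (0,1): pos 3,10 vel 3,0 -> gap=7, closing at 3/unit, collide at t=7/3
Pair (1,2): pos 10,15 vel 0,-2 -> gap=5, closing at 2/unit, collide at t=5/2
Pair (2,3): pos 15,19 vel -2,3 -> not approaching (rel speed -5 <= 0)
Earliest collision: t=7/3 between 0 and 1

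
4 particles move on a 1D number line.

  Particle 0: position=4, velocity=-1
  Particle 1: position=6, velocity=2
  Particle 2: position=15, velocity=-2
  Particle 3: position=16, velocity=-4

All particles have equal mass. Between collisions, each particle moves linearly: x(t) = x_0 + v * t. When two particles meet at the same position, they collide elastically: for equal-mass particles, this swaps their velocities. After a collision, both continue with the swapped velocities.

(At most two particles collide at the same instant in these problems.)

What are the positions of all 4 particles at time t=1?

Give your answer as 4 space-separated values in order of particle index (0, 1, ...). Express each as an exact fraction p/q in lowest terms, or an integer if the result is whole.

Answer: 3 8 12 13

Derivation:
Collision at t=1/2: particles 2 and 3 swap velocities; positions: p0=7/2 p1=7 p2=14 p3=14; velocities now: v0=-1 v1=2 v2=-4 v3=-2
Advance to t=1 (no further collisions before then); velocities: v0=-1 v1=2 v2=-4 v3=-2; positions = 3 8 12 13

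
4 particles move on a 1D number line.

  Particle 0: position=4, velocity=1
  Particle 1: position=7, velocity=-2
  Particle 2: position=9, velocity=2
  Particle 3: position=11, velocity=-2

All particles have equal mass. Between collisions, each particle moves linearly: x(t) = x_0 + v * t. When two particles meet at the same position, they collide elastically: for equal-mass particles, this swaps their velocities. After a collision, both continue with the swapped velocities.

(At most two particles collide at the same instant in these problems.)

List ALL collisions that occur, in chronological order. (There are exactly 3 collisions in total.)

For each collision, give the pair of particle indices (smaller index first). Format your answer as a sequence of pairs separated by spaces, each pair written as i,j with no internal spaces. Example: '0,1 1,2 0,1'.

Answer: 2,3 0,1 1,2

Derivation:
Collision at t=1/2: particles 2 and 3 swap velocities; positions: p0=9/2 p1=6 p2=10 p3=10; velocities now: v0=1 v1=-2 v2=-2 v3=2
Collision at t=1: particles 0 and 1 swap velocities; positions: p0=5 p1=5 p2=9 p3=11; velocities now: v0=-2 v1=1 v2=-2 v3=2
Collision at t=7/3: particles 1 and 2 swap velocities; positions: p0=7/3 p1=19/3 p2=19/3 p3=41/3; velocities now: v0=-2 v1=-2 v2=1 v3=2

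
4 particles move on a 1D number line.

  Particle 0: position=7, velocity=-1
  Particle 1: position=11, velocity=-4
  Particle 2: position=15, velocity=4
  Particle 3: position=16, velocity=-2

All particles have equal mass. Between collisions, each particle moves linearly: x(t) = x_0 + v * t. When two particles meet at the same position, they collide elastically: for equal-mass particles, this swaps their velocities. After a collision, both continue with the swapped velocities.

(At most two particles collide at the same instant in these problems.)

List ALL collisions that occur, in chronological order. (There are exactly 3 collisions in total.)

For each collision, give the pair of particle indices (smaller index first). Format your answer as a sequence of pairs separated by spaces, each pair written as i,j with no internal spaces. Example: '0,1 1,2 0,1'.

Collision at t=1/6: particles 2 and 3 swap velocities; positions: p0=41/6 p1=31/3 p2=47/3 p3=47/3; velocities now: v0=-1 v1=-4 v2=-2 v3=4
Collision at t=4/3: particles 0 and 1 swap velocities; positions: p0=17/3 p1=17/3 p2=40/3 p3=61/3; velocities now: v0=-4 v1=-1 v2=-2 v3=4
Collision at t=9: particles 1 and 2 swap velocities; positions: p0=-25 p1=-2 p2=-2 p3=51; velocities now: v0=-4 v1=-2 v2=-1 v3=4

Answer: 2,3 0,1 1,2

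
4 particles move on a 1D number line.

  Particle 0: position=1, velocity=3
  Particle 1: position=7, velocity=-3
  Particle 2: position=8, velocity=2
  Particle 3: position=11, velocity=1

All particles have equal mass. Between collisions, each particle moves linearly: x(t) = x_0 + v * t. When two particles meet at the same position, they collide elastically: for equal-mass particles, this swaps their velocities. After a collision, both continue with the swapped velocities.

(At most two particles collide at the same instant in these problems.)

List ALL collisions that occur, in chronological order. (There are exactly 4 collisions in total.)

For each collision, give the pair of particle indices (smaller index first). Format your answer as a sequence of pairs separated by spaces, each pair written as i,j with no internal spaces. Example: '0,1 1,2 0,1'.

Collision at t=1: particles 0 and 1 swap velocities; positions: p0=4 p1=4 p2=10 p3=12; velocities now: v0=-3 v1=3 v2=2 v3=1
Collision at t=3: particles 2 and 3 swap velocities; positions: p0=-2 p1=10 p2=14 p3=14; velocities now: v0=-3 v1=3 v2=1 v3=2
Collision at t=5: particles 1 and 2 swap velocities; positions: p0=-8 p1=16 p2=16 p3=18; velocities now: v0=-3 v1=1 v2=3 v3=2
Collision at t=7: particles 2 and 3 swap velocities; positions: p0=-14 p1=18 p2=22 p3=22; velocities now: v0=-3 v1=1 v2=2 v3=3

Answer: 0,1 2,3 1,2 2,3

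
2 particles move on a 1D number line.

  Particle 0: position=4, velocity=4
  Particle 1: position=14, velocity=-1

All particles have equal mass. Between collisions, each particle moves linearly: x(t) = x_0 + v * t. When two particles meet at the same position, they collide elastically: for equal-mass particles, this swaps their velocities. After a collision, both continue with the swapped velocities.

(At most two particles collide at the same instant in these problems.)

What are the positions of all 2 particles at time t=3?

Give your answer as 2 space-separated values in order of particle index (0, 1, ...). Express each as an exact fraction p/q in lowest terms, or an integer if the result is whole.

Answer: 11 16

Derivation:
Collision at t=2: particles 0 and 1 swap velocities; positions: p0=12 p1=12; velocities now: v0=-1 v1=4
Advance to t=3 (no further collisions before then); velocities: v0=-1 v1=4; positions = 11 16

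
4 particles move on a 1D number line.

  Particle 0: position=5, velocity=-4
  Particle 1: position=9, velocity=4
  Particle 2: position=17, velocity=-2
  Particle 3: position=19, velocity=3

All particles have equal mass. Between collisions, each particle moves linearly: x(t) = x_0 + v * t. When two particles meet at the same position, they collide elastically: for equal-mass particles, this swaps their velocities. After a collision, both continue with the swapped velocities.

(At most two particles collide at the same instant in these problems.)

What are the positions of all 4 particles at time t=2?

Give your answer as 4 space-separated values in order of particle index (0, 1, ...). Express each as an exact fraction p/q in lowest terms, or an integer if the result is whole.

Collision at t=4/3: particles 1 and 2 swap velocities; positions: p0=-1/3 p1=43/3 p2=43/3 p3=23; velocities now: v0=-4 v1=-2 v2=4 v3=3
Advance to t=2 (no further collisions before then); velocities: v0=-4 v1=-2 v2=4 v3=3; positions = -3 13 17 25

Answer: -3 13 17 25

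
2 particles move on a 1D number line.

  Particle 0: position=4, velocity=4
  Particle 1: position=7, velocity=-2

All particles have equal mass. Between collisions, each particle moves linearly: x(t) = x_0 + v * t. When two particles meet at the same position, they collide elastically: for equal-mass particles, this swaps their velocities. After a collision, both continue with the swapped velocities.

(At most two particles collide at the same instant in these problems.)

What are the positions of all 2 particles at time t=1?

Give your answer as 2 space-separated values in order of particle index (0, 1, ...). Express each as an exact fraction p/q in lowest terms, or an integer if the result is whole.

Answer: 5 8

Derivation:
Collision at t=1/2: particles 0 and 1 swap velocities; positions: p0=6 p1=6; velocities now: v0=-2 v1=4
Advance to t=1 (no further collisions before then); velocities: v0=-2 v1=4; positions = 5 8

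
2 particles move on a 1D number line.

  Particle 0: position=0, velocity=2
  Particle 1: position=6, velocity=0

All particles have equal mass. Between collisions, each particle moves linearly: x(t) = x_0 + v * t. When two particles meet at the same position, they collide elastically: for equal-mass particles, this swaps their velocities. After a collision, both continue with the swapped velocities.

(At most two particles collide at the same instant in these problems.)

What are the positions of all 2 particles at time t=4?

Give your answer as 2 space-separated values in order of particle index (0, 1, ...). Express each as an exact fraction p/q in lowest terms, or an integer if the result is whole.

Answer: 6 8

Derivation:
Collision at t=3: particles 0 and 1 swap velocities; positions: p0=6 p1=6; velocities now: v0=0 v1=2
Advance to t=4 (no further collisions before then); velocities: v0=0 v1=2; positions = 6 8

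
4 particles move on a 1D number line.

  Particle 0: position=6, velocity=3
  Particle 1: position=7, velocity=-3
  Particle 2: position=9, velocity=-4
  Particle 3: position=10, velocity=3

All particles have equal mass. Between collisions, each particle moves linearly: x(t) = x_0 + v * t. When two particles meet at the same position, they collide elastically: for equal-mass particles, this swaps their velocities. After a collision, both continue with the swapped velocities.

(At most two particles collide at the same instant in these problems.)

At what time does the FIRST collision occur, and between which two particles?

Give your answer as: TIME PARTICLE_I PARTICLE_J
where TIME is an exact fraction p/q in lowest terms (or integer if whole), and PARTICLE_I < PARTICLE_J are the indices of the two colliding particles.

Answer: 1/6 0 1

Derivation:
Pair (0,1): pos 6,7 vel 3,-3 -> gap=1, closing at 6/unit, collide at t=1/6
Pair (1,2): pos 7,9 vel -3,-4 -> gap=2, closing at 1/unit, collide at t=2
Pair (2,3): pos 9,10 vel -4,3 -> not approaching (rel speed -7 <= 0)
Earliest collision: t=1/6 between 0 and 1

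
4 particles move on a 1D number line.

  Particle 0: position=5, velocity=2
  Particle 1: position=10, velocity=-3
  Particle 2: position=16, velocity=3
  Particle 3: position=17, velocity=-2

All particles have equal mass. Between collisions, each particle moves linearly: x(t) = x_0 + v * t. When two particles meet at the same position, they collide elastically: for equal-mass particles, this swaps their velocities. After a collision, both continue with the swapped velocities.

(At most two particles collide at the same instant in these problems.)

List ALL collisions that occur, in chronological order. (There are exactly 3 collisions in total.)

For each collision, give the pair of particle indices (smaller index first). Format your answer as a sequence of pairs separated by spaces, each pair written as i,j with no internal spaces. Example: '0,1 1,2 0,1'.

Answer: 2,3 0,1 1,2

Derivation:
Collision at t=1/5: particles 2 and 3 swap velocities; positions: p0=27/5 p1=47/5 p2=83/5 p3=83/5; velocities now: v0=2 v1=-3 v2=-2 v3=3
Collision at t=1: particles 0 and 1 swap velocities; positions: p0=7 p1=7 p2=15 p3=19; velocities now: v0=-3 v1=2 v2=-2 v3=3
Collision at t=3: particles 1 and 2 swap velocities; positions: p0=1 p1=11 p2=11 p3=25; velocities now: v0=-3 v1=-2 v2=2 v3=3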